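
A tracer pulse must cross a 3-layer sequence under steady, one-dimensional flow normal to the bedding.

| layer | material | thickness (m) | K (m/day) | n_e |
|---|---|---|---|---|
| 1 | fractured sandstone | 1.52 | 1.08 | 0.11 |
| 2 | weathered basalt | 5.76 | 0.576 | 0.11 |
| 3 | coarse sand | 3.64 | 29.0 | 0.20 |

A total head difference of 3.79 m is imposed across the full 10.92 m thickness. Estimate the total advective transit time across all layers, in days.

With flow normal to the layers, continuity requires the same specific discharge q through every layer.
Σ(b_i/K_i) = 1.52/1.08 + 5.76/0.576 + 3.64/29.0 = 11.53 d.
q = Δh / Σ(b_i/K_i) = 3.79 / 11.53 = 0.3286 m/day.
In each layer the seepage velocity is v_i = q/n_i, so the layer transit time is t_i = b_i·n_i / q:
  layer 1 (fractured sandstone): t_1 = 1.52 × 0.11 / 0.3286 = 0.5088 d
  layer 2 (weathered basalt): t_2 = 5.76 × 0.11 / 0.3286 = 1.928 d
  layer 3 (coarse sand): t_3 = 3.64 × 0.20 / 0.3286 = 2.215 d
Total t = Σ t_i = 4.652 days.

4.65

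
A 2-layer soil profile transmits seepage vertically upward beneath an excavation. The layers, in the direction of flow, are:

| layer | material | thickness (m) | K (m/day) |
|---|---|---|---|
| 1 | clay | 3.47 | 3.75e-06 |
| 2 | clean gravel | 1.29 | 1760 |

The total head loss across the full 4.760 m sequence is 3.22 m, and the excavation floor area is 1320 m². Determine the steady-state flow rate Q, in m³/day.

Flow is perpendicular to layering, so the layers act in series and the equivalent K is the thickness-weighted harmonic mean.
Total thickness L = 3.47 + 1.29 = 4.760 m.
Σ(b_i/K_i) = 3.47/3.75e-06 + 1.29/1760 = 9.253e+05 d.
K_eq = L / Σ(b_i/K_i) = 4.760 / 9.253e+05 = 5.144e-06 m/day.
Q = K_eq · A · (Δh/L) = 5.144e-06 × 1320 × (3.22/4.760) = 0.004593 m³/day.

0.00459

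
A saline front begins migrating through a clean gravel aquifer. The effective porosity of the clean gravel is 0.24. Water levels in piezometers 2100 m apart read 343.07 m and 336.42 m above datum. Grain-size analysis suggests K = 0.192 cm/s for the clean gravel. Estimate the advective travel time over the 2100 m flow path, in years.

Convert K: 0.192 cm/s × 864 = 165.9 m/day.
Hydraulic gradient i = (343.07 − 336.42) / 2100 = 6.65 / 2100 = 0.003167.
Darcy flux q = K · i = 165.9 × 0.003167 = 0.5253 m/day.
Seepage velocity v = q / n_e = 0.5253 / 0.24 = 2.189 m/day.
Travel time t = L / v = 2100 / 2.189 = 959.4 days = 2.627 years.

2.63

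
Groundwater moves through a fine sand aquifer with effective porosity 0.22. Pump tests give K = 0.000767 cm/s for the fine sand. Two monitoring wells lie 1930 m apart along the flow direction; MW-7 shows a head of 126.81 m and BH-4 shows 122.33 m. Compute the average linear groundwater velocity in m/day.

Convert K: 0.000767 cm/s × 864 = 0.6627 m/day.
Hydraulic gradient i = (126.81 − 122.33) / 1930 = 4.48 / 1930 = 0.002321.
Darcy flux q = K · i = 0.6627 × 0.002321 = 0.001538 m/day.
Seepage velocity v = q / n_e = 0.001538 / 0.22 = 0.006992 m/day.

0.00699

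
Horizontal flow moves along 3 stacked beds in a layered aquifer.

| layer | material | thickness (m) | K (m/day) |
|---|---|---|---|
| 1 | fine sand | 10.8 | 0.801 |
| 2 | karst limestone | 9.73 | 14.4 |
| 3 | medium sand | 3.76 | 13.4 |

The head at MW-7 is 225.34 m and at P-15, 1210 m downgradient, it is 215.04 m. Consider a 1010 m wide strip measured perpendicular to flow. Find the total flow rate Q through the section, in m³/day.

1710

Flow is parallel to layering, so each bed carries its own Darcy discharge and the transmissivities add.
Σ(K_i·b_i) = 0.801×10.8 + 14.4×9.73 + 13.4×3.76 = 199.1 m²/day.
Hydraulic gradient i = (225.34 − 215.04) / 1210 = 10.3 / 1210 = 0.008512.
Q = Σ(K_i·b_i) · W · i = 199.1 × 1010 × 0.008512 = 1712 m³/day.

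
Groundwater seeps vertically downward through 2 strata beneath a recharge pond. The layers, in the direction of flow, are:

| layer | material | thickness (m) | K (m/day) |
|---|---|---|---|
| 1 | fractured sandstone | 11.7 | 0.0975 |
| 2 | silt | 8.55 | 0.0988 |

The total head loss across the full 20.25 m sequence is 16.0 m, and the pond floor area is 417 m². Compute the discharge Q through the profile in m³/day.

Flow is perpendicular to layering, so the layers act in series and the equivalent K is the thickness-weighted harmonic mean.
Total thickness L = 11.7 + 8.55 = 20.25 m.
Σ(b_i/K_i) = 11.7/0.0975 + 8.55/0.0988 = 206.5 d.
K_eq = L / Σ(b_i/K_i) = 20.25 / 206.5 = 0.09804 m/day.
Q = K_eq · A · (Δh/L) = 0.09804 × 417 × (16.0/20.25) = 32.30 m³/day.

32.3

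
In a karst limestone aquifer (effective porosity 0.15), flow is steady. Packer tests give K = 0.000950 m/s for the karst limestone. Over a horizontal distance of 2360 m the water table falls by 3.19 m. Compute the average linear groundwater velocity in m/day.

0.740

Convert K: 0.000950 m/s × 86400 = 82.08 m/day.
Hydraulic gradient i = Δh / L = 3.19 / 2360 = 0.001352.
Darcy flux q = K · i = 82.08 × 0.001352 = 0.1109 m/day.
Seepage velocity v = q / n_e = 0.1109 / 0.15 = 0.7396 m/day.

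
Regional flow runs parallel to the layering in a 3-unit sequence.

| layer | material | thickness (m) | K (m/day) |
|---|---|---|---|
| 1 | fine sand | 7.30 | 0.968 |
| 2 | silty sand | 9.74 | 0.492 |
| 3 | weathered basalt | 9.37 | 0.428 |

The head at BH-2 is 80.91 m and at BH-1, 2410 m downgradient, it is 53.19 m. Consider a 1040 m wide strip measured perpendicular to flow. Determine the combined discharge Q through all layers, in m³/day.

190

Flow is parallel to layering, so each bed carries its own Darcy discharge and the transmissivities add.
Σ(K_i·b_i) = 0.968×7.30 + 0.492×9.74 + 0.428×9.37 = 15.87 m²/day.
Hydraulic gradient i = (80.91 − 53.19) / 2410 = 27.72 / 2410 = 0.01150.
Q = Σ(K_i·b_i) · W · i = 15.87 × 1040 × 0.01150 = 189.8 m³/day.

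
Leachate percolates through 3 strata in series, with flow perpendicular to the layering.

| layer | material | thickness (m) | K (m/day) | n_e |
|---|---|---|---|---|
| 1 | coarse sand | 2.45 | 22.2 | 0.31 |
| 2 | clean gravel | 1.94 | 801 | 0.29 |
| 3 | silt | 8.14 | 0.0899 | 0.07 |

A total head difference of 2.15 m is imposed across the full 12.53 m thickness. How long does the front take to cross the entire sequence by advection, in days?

79.8

With flow normal to the layers, continuity requires the same specific discharge q through every layer.
Σ(b_i/K_i) = 2.45/22.2 + 1.94/801 + 8.14/0.0899 = 90.66 d.
q = Δh / Σ(b_i/K_i) = 2.15 / 90.66 = 0.02372 m/day.
In each layer the seepage velocity is v_i = q/n_i, so the layer transit time is t_i = b_i·n_i / q:
  layer 1 (coarse sand): t_1 = 2.45 × 0.31 / 0.02372 = 32.03 d
  layer 2 (clean gravel): t_2 = 1.94 × 0.29 / 0.02372 = 23.72 d
  layer 3 (silt): t_3 = 8.14 × 0.07 / 0.02372 = 24.03 d
Total t = Σ t_i = 79.77 days.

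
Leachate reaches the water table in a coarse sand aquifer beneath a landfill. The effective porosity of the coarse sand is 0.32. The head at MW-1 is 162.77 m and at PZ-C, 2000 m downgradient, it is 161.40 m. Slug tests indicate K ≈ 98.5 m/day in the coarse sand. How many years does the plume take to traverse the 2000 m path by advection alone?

Hydraulic gradient i = (162.77 − 161.40) / 2000 = 1.37 / 2000 = 0.0006850.
Darcy flux q = K · i = 98.50 × 0.0006850 = 0.06747 m/day.
Seepage velocity v = q / n_e = 0.06747 / 0.32 = 0.2109 m/day.
Travel time t = L / v = 2000 / 0.2109 = 9485 days = 25.97 years.

26.0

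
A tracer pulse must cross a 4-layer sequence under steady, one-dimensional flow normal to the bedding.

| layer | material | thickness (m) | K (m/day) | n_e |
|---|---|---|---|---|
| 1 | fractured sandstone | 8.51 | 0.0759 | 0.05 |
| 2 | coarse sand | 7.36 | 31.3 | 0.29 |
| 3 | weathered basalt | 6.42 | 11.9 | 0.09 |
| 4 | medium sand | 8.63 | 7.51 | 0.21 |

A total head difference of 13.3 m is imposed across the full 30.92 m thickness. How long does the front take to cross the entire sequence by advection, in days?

42.4

With flow normal to the layers, continuity requires the same specific discharge q through every layer.
Σ(b_i/K_i) = 8.51/0.0759 + 7.36/31.3 + 6.42/11.9 + 8.63/7.51 = 114.0 d.
q = Δh / Σ(b_i/K_i) = 13.3 / 114.0 = 0.1166 m/day.
In each layer the seepage velocity is v_i = q/n_i, so the layer transit time is t_i = b_i·n_i / q:
  layer 1 (fractured sandstone): t_1 = 8.51 × 0.05 / 0.1166 = 3.649 d
  layer 2 (coarse sand): t_2 = 7.36 × 0.29 / 0.1166 = 18.30 d
  layer 3 (weathered basalt): t_3 = 6.42 × 0.09 / 0.1166 = 4.955 d
  layer 4 (medium sand): t_4 = 8.63 × 0.21 / 0.1166 = 15.54 d
Total t = Σ t_i = 42.45 days.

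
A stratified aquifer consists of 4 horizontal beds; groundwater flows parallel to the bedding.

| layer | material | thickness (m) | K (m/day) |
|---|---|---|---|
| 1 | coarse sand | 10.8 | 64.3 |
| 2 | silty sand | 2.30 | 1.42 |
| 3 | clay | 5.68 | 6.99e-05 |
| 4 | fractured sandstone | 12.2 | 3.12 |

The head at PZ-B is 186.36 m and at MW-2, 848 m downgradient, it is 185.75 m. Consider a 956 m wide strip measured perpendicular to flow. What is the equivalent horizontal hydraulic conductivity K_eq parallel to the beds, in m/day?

23.7

Flow is parallel to layering, so each bed carries its own Darcy discharge and the transmissivities add.
Σ(K_i·b_i) = 64.3×10.8 + 1.42×2.30 + 6.99e-05×5.68 + 3.12×12.2 = 735.8 m²/day.
Total thickness b = 30.98 m, so K_eq = Σ(K_i·b_i)/b = 23.75 m/day.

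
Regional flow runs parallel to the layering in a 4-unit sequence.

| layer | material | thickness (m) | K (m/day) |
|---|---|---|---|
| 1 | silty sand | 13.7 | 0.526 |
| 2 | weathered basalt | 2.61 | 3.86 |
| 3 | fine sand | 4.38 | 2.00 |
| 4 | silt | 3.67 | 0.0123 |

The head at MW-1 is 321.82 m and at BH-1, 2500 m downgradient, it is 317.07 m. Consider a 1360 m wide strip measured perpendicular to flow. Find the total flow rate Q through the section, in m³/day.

67.4

Flow is parallel to layering, so each bed carries its own Darcy discharge and the transmissivities add.
Σ(K_i·b_i) = 0.526×13.7 + 3.86×2.61 + 2.00×4.38 + 0.0123×3.67 = 26.09 m²/day.
Hydraulic gradient i = (321.82 − 317.07) / 2500 = 4.75 / 2500 = 0.001900.
Q = Σ(K_i·b_i) · W · i = 26.09 × 1360 × 0.001900 = 67.41 m³/day.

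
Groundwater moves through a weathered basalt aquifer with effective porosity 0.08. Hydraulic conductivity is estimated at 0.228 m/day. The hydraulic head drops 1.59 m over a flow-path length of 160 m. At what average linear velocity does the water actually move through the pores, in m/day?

0.0283

Hydraulic gradient i = Δh / L = 1.59 / 160 = 0.009938.
Darcy flux q = K · i = 0.2280 × 0.009938 = 0.002266 m/day.
Seepage velocity v = q / n_e = 0.002266 / 0.08 = 0.02832 m/day.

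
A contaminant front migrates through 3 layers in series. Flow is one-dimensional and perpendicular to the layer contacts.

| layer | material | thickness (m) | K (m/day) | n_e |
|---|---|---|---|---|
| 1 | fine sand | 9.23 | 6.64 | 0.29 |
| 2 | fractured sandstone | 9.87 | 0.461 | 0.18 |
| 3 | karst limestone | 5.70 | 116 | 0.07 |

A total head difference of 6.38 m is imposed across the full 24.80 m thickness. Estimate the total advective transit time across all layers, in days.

With flow normal to the layers, continuity requires the same specific discharge q through every layer.
Σ(b_i/K_i) = 9.23/6.64 + 9.87/0.461 + 5.70/116 = 22.85 d.
q = Δh / Σ(b_i/K_i) = 6.38 / 22.85 = 0.2792 m/day.
In each layer the seepage velocity is v_i = q/n_i, so the layer transit time is t_i = b_i·n_i / q:
  layer 1 (fine sand): t_1 = 9.23 × 0.29 / 0.2792 = 9.586 d
  layer 2 (fractured sandstone): t_2 = 9.87 × 0.18 / 0.2792 = 6.363 d
  layer 3 (karst limestone): t_3 = 5.70 × 0.07 / 0.2792 = 1.429 d
Total t = Σ t_i = 17.38 days.

17.4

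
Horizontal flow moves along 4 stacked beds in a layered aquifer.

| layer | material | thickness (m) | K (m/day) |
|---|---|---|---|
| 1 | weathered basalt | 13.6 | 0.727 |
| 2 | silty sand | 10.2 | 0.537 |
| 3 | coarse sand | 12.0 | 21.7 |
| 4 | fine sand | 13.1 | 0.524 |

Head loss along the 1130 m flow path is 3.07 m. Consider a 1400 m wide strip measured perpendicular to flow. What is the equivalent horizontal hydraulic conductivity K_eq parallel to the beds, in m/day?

Flow is parallel to layering, so each bed carries its own Darcy discharge and the transmissivities add.
Σ(K_i·b_i) = 0.727×13.6 + 0.537×10.2 + 21.7×12.0 + 0.524×13.1 = 282.6 m²/day.
Total thickness b = 48.90 m, so K_eq = Σ(K_i·b_i)/b = 5.780 m/day.

5.78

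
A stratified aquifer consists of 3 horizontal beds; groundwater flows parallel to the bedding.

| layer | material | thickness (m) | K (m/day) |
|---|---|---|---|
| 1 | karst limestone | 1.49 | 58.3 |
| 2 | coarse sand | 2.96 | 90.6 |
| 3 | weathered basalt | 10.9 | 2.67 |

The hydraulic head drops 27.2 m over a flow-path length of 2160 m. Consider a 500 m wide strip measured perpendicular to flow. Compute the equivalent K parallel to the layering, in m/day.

Flow is parallel to layering, so each bed carries its own Darcy discharge and the transmissivities add.
Σ(K_i·b_i) = 58.3×1.49 + 90.6×2.96 + 2.67×10.9 = 384.1 m²/day.
Total thickness b = 15.35 m, so K_eq = Σ(K_i·b_i)/b = 25.03 m/day.

25.0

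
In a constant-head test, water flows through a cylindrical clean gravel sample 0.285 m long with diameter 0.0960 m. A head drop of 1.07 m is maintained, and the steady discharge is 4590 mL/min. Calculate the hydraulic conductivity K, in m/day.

243

Cross-sectional area A = π·(d/2)² = π × (0.0960/2)² = 0.007238 m².
Convert discharge: 4590 mL/min = 7.650e-05 m³/s.
Darcy's law rearranged: K = Q·L / (A·Δh) = 7.650e-05 × 0.285 / (0.007238 × 1.07) = 0.002815 m/s = 243.2 m/day.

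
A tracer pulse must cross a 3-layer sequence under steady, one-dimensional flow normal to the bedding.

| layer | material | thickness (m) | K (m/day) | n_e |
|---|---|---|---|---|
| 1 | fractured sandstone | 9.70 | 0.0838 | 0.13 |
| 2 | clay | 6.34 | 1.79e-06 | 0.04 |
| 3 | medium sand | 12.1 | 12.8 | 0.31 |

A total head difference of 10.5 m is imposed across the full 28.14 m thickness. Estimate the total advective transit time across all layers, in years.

With flow normal to the layers, continuity requires the same specific discharge q through every layer.
Σ(b_i/K_i) = 9.70/0.0838 + 6.34/1.79e-06 + 12.1/12.8 = 3.542e+06 d.
q = Δh / Σ(b_i/K_i) = 10.5 / 3.542e+06 = 2.964e-06 m/day.
In each layer the seepage velocity is v_i = q/n_i, so the layer transit time is t_i = b_i·n_i / q:
  layer 1 (fractured sandstone): t_1 = 9.70 × 0.13 / 2.964e-06 = 4.254e+05 d
  layer 2 (clay): t_2 = 6.34 × 0.04 / 2.964e-06 = 85548 d
  layer 3 (medium sand): t_3 = 12.1 × 0.31 / 2.964e-06 = 1.265e+06 d
Total t = Σ t_i = 1.776e+06 days = 4863 years.

4860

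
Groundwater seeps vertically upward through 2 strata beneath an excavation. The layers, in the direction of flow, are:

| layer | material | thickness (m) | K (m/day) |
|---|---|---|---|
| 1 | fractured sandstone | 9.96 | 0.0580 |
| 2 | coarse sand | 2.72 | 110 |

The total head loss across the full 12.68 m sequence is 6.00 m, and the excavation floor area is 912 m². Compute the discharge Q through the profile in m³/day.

Flow is perpendicular to layering, so the layers act in series and the equivalent K is the thickness-weighted harmonic mean.
Total thickness L = 9.96 + 2.72 = 12.68 m.
Σ(b_i/K_i) = 9.96/0.0580 + 2.72/110 = 171.7 d.
K_eq = L / Σ(b_i/K_i) = 12.68 / 171.7 = 0.07383 m/day.
Q = K_eq · A · (Δh/L) = 0.07383 × 912 × (6.00/12.68) = 31.86 m³/day.

31.9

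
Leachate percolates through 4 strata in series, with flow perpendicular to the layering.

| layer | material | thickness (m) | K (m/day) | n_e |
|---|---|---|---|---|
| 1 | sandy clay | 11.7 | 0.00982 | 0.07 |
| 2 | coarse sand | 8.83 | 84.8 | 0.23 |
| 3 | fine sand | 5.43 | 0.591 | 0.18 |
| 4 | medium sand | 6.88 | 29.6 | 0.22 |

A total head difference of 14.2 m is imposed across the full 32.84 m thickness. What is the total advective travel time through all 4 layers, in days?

With flow normal to the layers, continuity requires the same specific discharge q through every layer.
Σ(b_i/K_i) = 11.7/0.00982 + 8.83/84.8 + 5.43/0.591 + 6.88/29.6 = 1201 d.
q = Δh / Σ(b_i/K_i) = 14.2 / 1201 = 0.01182 m/day.
In each layer the seepage velocity is v_i = q/n_i, so the layer transit time is t_i = b_i·n_i / q:
  layer 1 (sandy clay): t_1 = 11.7 × 0.07 / 0.01182 = 69.27 d
  layer 2 (coarse sand): t_2 = 8.83 × 0.23 / 0.01182 = 171.8 d
  layer 3 (fine sand): t_3 = 5.43 × 0.18 / 0.01182 = 82.66 d
  layer 4 (medium sand): t_4 = 6.88 × 0.22 / 0.01182 = 128.0 d
Total t = Σ t_i = 451.7 days.

452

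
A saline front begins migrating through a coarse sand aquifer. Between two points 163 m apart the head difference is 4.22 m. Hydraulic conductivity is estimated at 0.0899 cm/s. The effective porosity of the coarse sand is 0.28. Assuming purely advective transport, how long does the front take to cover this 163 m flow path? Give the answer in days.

Convert K: 0.0899 cm/s × 864 = 77.67 m/day.
Hydraulic gradient i = Δh / L = 4.22 / 163 = 0.02589.
Darcy flux q = K · i = 77.67 × 0.02589 = 2.011 m/day.
Seepage velocity v = q / n_e = 2.011 / 0.28 = 7.182 m/day.
Travel time t = L / v = 163 / 7.182 = 22.70 days.

22.7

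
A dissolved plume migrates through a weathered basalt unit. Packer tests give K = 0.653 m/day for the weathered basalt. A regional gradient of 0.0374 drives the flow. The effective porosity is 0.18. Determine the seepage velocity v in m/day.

Hydraulic gradient i = 0.0374.
Darcy flux q = K · i = 0.6530 × 0.03740 = 0.02442 m/day.
Seepage velocity v = q / n_e = 0.02442 / 0.18 = 0.1357 m/day.

0.136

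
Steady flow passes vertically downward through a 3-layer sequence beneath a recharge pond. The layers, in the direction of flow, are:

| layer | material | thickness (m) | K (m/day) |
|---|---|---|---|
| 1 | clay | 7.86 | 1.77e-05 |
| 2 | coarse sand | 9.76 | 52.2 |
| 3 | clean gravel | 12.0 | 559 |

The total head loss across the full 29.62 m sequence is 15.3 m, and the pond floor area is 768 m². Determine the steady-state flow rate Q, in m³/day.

Flow is perpendicular to layering, so the layers act in series and the equivalent K is the thickness-weighted harmonic mean.
Total thickness L = 7.86 + 9.76 + 12.0 = 29.62 m.
Σ(b_i/K_i) = 7.86/1.77e-05 + 9.76/52.2 + 12.0/559 = 4.441e+05 d.
K_eq = L / Σ(b_i/K_i) = 29.62 / 4.441e+05 = 6.670e-05 m/day.
Q = K_eq · A · (Δh/L) = 6.670e-05 × 768 × (15.3/29.62) = 0.02646 m³/day.

0.0265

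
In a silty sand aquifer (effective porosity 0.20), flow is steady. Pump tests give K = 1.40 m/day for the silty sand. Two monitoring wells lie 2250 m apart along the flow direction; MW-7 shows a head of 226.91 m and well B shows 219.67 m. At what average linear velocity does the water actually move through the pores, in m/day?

0.0225

Hydraulic gradient i = (226.91 − 219.67) / 2250 = 7.24 / 2250 = 0.003218.
Darcy flux q = K · i = 1.400 × 0.003218 = 0.004505 m/day.
Seepage velocity v = q / n_e = 0.004505 / 0.20 = 0.02252 m/day.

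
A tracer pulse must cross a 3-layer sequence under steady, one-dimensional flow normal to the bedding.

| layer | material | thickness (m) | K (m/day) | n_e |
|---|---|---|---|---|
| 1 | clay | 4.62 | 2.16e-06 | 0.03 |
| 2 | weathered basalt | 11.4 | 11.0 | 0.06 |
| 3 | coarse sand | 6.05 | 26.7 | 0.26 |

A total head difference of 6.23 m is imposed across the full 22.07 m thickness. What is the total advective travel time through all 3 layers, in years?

2250

With flow normal to the layers, continuity requires the same specific discharge q through every layer.
Σ(b_i/K_i) = 4.62/2.16e-06 + 11.4/11.0 + 6.05/26.7 = 2.139e+06 d.
q = Δh / Σ(b_i/K_i) = 6.23 / 2.139e+06 = 2.913e-06 m/day.
In each layer the seepage velocity is v_i = q/n_i, so the layer transit time is t_i = b_i·n_i / q:
  layer 1 (clay): t_1 = 4.62 × 0.03 / 2.913e-06 = 47584 d
  layer 2 (weathered basalt): t_2 = 11.4 × 0.06 / 2.913e-06 = 2.348e+05 d
  layer 3 (coarse sand): t_3 = 6.05 × 0.26 / 2.913e-06 = 5.400e+05 d
Total t = Σ t_i = 8.225e+05 days = 2252 years.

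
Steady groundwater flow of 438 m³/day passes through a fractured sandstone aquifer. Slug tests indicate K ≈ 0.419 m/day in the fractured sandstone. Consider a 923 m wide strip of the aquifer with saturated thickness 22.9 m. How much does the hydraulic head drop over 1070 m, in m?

Cross-sectional area A = 923 × 22.9 = 21137 m².
From Q = K·A·i, i = Q / (K·A) = 438 / (0.4190 × 21137) = 0.04946.
Head loss Δh = i · L = 0.04946 × 1070 = 52.92 m.

52.9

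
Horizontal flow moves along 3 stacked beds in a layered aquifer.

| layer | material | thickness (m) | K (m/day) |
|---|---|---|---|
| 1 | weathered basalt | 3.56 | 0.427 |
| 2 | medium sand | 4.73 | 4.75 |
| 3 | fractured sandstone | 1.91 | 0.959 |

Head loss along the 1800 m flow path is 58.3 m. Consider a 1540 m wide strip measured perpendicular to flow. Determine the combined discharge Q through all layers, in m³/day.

Flow is parallel to layering, so each bed carries its own Darcy discharge and the transmissivities add.
Σ(K_i·b_i) = 0.427×3.56 + 4.75×4.73 + 0.959×1.91 = 25.82 m²/day.
Hydraulic gradient i = Δh / L = 58.3 / 1800 = 0.03239.
Q = Σ(K_i·b_i) · W · i = 25.82 × 1540 × 0.03239 = 1288 m³/day.

1290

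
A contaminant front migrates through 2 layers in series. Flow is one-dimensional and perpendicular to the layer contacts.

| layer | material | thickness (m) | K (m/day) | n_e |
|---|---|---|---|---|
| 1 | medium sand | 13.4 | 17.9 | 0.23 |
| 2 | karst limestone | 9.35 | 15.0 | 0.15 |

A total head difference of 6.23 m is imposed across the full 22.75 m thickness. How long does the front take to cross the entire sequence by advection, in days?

With flow normal to the layers, continuity requires the same specific discharge q through every layer.
Σ(b_i/K_i) = 13.4/17.9 + 9.35/15.0 = 1.372 d.
q = Δh / Σ(b_i/K_i) = 6.23 / 1.372 = 4.541 m/day.
In each layer the seepage velocity is v_i = q/n_i, so the layer transit time is t_i = b_i·n_i / q:
  layer 1 (medium sand): t_1 = 13.4 × 0.23 / 4.541 = 0.6787 d
  layer 2 (karst limestone): t_2 = 9.35 × 0.15 / 4.541 = 0.3089 d
Total t = Σ t_i = 0.9876 days.

0.988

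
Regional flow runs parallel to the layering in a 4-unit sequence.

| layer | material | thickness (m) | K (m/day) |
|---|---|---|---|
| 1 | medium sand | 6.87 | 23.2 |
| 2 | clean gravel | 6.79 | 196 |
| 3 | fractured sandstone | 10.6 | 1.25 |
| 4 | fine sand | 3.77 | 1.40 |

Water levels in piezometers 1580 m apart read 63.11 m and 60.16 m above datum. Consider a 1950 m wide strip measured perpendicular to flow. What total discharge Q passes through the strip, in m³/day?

Flow is parallel to layering, so each bed carries its own Darcy discharge and the transmissivities add.
Σ(K_i·b_i) = 23.2×6.87 + 196×6.79 + 1.25×10.6 + 1.40×3.77 = 1509 m²/day.
Hydraulic gradient i = (63.11 − 60.16) / 1580 = 2.95 / 1580 = 0.001867.
Q = Σ(K_i·b_i) · W · i = 1509 × 1950 × 0.001867 = 5493 m³/day.

5490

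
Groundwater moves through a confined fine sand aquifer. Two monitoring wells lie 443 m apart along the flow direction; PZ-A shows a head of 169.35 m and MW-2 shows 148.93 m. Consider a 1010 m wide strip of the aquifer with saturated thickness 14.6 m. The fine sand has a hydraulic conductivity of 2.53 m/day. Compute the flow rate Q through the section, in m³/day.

Cross-sectional area A = 1010 × 14.6 = 14746 m².
Hydraulic gradient i = (169.35 − 148.93) / 443 = 20.42 / 443 = 0.04609.
Darcy's law: Q = K · A · i = 2.530 × 14746 × 0.04609 = 1720 m³/day.

1720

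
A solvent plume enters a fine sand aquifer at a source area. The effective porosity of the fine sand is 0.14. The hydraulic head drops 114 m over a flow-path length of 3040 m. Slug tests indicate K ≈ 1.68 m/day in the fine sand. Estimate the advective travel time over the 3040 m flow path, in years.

18.5

Hydraulic gradient i = Δh / L = 114 / 3040 = 0.03750.
Darcy flux q = K · i = 1.680 × 0.03750 = 0.06300 m/day.
Seepage velocity v = q / n_e = 0.06300 / 0.14 = 0.4500 m/day.
Travel time t = L / v = 3040 / 0.4500 = 6756 days = 18.50 years.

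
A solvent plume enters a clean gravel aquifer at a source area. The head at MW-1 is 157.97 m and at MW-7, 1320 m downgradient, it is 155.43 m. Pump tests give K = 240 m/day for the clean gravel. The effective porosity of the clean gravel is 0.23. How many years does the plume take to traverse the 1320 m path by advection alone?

Hydraulic gradient i = (157.97 − 155.43) / 1320 = 2.54 / 1320 = 0.001924.
Darcy flux q = K · i = 240.0 × 0.001924 = 0.4618 m/day.
Seepage velocity v = q / n_e = 0.4618 / 0.23 = 2.008 m/day.
Travel time t = L / v = 1320 / 2.008 = 657.4 days = 1.800 years.

1.80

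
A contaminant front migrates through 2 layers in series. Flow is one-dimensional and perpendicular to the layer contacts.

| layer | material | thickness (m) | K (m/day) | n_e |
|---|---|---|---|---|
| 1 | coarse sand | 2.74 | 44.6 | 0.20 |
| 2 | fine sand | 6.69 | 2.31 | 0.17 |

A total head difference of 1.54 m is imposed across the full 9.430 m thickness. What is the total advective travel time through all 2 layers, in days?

3.24

With flow normal to the layers, continuity requires the same specific discharge q through every layer.
Σ(b_i/K_i) = 2.74/44.6 + 6.69/2.31 = 2.958 d.
q = Δh / Σ(b_i/K_i) = 1.54 / 2.958 = 0.5207 m/day.
In each layer the seepage velocity is v_i = q/n_i, so the layer transit time is t_i = b_i·n_i / q:
  layer 1 (coarse sand): t_1 = 2.74 × 0.20 / 0.5207 = 1.052 d
  layer 2 (fine sand): t_2 = 6.69 × 0.17 / 0.5207 = 2.184 d
Total t = Σ t_i = 3.237 days.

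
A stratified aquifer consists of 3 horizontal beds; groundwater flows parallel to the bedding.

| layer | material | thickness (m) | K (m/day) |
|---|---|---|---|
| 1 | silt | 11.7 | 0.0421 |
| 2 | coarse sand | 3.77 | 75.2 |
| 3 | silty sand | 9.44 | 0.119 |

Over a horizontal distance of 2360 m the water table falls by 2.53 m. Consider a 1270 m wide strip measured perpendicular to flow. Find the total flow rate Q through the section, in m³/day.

Flow is parallel to layering, so each bed carries its own Darcy discharge and the transmissivities add.
Σ(K_i·b_i) = 0.0421×11.7 + 75.2×3.77 + 0.119×9.44 = 285.1 m²/day.
Hydraulic gradient i = Δh / L = 2.53 / 2360 = 0.001072.
Q = Σ(K_i·b_i) · W · i = 285.1 × 1270 × 0.001072 = 388.2 m³/day.

388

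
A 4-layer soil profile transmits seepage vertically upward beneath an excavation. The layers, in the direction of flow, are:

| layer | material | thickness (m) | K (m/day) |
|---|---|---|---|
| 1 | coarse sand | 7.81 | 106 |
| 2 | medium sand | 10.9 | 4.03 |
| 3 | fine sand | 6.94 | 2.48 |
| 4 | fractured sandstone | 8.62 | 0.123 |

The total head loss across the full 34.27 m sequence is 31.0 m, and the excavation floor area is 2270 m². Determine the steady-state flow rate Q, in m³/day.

Flow is perpendicular to layering, so the layers act in series and the equivalent K is the thickness-weighted harmonic mean.
Total thickness L = 7.81 + 10.9 + 6.94 + 8.62 = 34.27 m.
Σ(b_i/K_i) = 7.81/106 + 10.9/4.03 + 6.94/2.48 + 8.62/0.123 = 75.66 d.
K_eq = L / Σ(b_i/K_i) = 34.27 / 75.66 = 0.4530 m/day.
Q = K_eq · A · (Δh/L) = 0.4530 × 2270 × (31.0/34.27) = 930.1 m³/day.

930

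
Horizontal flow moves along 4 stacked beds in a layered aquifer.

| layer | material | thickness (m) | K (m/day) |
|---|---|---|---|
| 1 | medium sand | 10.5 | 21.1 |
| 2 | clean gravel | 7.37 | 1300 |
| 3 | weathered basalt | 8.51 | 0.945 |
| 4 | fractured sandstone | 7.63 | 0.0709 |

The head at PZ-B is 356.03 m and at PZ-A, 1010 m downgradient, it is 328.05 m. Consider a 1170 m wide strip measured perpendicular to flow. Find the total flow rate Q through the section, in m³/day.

Flow is parallel to layering, so each bed carries its own Darcy discharge and the transmissivities add.
Σ(K_i·b_i) = 21.1×10.5 + 1300×7.37 + 0.945×8.51 + 0.0709×7.63 = 9811 m²/day.
Hydraulic gradient i = (356.03 − 328.05) / 1010 = 27.98 / 1010 = 0.02770.
Q = Σ(K_i·b_i) · W · i = 9811 × 1170 × 0.02770 = 3.180e+05 m³/day.

318000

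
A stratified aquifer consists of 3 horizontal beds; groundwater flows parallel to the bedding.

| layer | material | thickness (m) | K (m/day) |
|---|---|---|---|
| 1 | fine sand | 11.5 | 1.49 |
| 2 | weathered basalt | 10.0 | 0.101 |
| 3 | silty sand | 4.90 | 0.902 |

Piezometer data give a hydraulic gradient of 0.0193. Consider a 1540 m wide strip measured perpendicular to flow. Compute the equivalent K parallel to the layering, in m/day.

0.855

Flow is parallel to layering, so each bed carries its own Darcy discharge and the transmissivities add.
Σ(K_i·b_i) = 1.49×11.5 + 0.101×10.0 + 0.902×4.90 = 22.56 m²/day.
Total thickness b = 26.40 m, so K_eq = Σ(K_i·b_i)/b = 0.8547 m/day.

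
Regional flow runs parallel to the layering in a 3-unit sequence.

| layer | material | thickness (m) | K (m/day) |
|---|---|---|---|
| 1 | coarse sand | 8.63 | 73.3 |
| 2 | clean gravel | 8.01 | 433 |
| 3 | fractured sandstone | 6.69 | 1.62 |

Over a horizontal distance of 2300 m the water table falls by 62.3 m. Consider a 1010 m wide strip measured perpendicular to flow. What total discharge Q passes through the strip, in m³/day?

112000

Flow is parallel to layering, so each bed carries its own Darcy discharge and the transmissivities add.
Σ(K_i·b_i) = 73.3×8.63 + 433×8.01 + 1.62×6.69 = 4112 m²/day.
Hydraulic gradient i = Δh / L = 62.3 / 2300 = 0.02709.
Q = Σ(K_i·b_i) · W · i = 4112 × 1010 × 0.02709 = 1.125e+05 m³/day.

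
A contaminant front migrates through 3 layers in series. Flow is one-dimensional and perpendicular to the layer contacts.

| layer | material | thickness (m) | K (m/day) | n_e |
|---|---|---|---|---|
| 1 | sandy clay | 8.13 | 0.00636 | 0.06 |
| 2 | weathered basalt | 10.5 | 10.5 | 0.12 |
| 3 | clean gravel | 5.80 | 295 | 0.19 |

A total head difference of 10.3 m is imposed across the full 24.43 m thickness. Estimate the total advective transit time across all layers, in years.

With flow normal to the layers, continuity requires the same specific discharge q through every layer.
Σ(b_i/K_i) = 8.13/0.00636 + 10.5/10.5 + 5.80/295 = 1279 d.
q = Δh / Σ(b_i/K_i) = 10.3 / 1279 = 0.008051 m/day.
In each layer the seepage velocity is v_i = q/n_i, so the layer transit time is t_i = b_i·n_i / q:
  layer 1 (sandy clay): t_1 = 8.13 × 0.06 / 0.008051 = 60.59 d
  layer 2 (weathered basalt): t_2 = 10.5 × 0.12 / 0.008051 = 156.5 d
  layer 3 (clean gravel): t_3 = 5.80 × 0.19 / 0.008051 = 136.9 d
Total t = Σ t_i = 354.0 days = 0.9691 years.

0.969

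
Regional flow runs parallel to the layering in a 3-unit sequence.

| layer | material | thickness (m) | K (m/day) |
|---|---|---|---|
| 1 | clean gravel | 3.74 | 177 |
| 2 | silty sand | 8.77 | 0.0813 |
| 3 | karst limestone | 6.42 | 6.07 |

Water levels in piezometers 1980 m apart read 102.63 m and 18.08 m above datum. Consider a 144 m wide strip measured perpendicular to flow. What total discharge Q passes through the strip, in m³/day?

Flow is parallel to layering, so each bed carries its own Darcy discharge and the transmissivities add.
Σ(K_i·b_i) = 177×3.74 + 0.0813×8.77 + 6.07×6.42 = 701.7 m²/day.
Hydraulic gradient i = (102.63 − 18.08) / 1980 = 84.55 / 1980 = 0.04270.
Q = Σ(K_i·b_i) · W · i = 701.7 × 144 × 0.04270 = 4315 m³/day.

4310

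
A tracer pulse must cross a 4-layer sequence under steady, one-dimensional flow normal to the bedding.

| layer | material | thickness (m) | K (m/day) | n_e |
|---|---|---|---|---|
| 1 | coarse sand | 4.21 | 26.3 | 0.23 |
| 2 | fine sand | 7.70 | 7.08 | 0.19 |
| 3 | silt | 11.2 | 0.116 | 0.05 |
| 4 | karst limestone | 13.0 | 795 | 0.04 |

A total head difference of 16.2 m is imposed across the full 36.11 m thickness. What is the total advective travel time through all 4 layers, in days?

21.2

With flow normal to the layers, continuity requires the same specific discharge q through every layer.
Σ(b_i/K_i) = 4.21/26.3 + 7.70/7.08 + 11.2/0.116 + 13.0/795 = 97.82 d.
q = Δh / Σ(b_i/K_i) = 16.2 / 97.82 = 0.1656 m/day.
In each layer the seepage velocity is v_i = q/n_i, so the layer transit time is t_i = b_i·n_i / q:
  layer 1 (coarse sand): t_1 = 4.21 × 0.23 / 0.1656 = 5.847 d
  layer 2 (fine sand): t_2 = 7.70 × 0.19 / 0.1656 = 8.834 d
  layer 3 (silt): t_3 = 11.2 × 0.05 / 0.1656 = 3.381 d
  layer 4 (karst limestone): t_4 = 13.0 × 0.04 / 0.1656 = 3.140 d
Total t = Σ t_i = 21.20 days.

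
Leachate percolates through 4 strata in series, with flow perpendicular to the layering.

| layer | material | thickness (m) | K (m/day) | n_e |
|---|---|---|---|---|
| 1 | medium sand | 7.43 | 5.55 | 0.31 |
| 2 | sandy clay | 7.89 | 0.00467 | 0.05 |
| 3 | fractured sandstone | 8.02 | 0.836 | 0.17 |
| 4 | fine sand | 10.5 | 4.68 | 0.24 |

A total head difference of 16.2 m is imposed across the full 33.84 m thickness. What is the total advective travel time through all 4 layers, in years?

1.89

With flow normal to the layers, continuity requires the same specific discharge q through every layer.
Σ(b_i/K_i) = 7.43/5.55 + 7.89/0.00467 + 8.02/0.836 + 10.5/4.68 = 1703 d.
q = Δh / Σ(b_i/K_i) = 16.2 / 1703 = 0.009514 m/day.
In each layer the seepage velocity is v_i = q/n_i, so the layer transit time is t_i = b_i·n_i / q:
  layer 1 (medium sand): t_1 = 7.43 × 0.31 / 0.009514 = 242.1 d
  layer 2 (sandy clay): t_2 = 7.89 × 0.05 / 0.009514 = 41.46 d
  layer 3 (fractured sandstone): t_3 = 8.02 × 0.17 / 0.009514 = 143.3 d
  layer 4 (fine sand): t_4 = 10.5 × 0.24 / 0.009514 = 264.9 d
Total t = Σ t_i = 691.7 days = 1.894 years.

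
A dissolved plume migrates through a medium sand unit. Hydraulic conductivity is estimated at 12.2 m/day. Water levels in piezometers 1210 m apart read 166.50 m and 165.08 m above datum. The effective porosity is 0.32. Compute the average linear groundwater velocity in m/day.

0.0447

Hydraulic gradient i = (166.50 − 165.08) / 1210 = 1.42 / 1210 = 0.001174.
Darcy flux q = K · i = 12.20 × 0.001174 = 0.01432 m/day.
Seepage velocity v = q / n_e = 0.01432 / 0.32 = 0.04474 m/day.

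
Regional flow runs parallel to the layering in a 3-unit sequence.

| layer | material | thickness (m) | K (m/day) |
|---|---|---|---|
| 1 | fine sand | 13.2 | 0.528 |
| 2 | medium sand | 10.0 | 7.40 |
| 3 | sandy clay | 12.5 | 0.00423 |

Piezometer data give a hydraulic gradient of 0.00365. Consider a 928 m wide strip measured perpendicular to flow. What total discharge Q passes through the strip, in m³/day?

Flow is parallel to layering, so each bed carries its own Darcy discharge and the transmissivities add.
Σ(K_i·b_i) = 0.528×13.2 + 7.40×10.0 + 0.00423×12.5 = 81.02 m²/day.
Hydraulic gradient i = 0.00365.
Q = Σ(K_i·b_i) · W · i = 81.02 × 928 × 0.003650 = 274.4 m³/day.

274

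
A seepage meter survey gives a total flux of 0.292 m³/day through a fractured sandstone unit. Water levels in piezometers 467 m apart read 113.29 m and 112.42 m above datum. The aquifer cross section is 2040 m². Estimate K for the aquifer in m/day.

0.0768

Hydraulic gradient i = (113.29 − 112.42) / 467 = 0.87 / 467 = 0.001863.
From Q = K·A·i, K = Q / (A·i) = 0.292 / (2040 × 0.001863) = 0.07683 m/day.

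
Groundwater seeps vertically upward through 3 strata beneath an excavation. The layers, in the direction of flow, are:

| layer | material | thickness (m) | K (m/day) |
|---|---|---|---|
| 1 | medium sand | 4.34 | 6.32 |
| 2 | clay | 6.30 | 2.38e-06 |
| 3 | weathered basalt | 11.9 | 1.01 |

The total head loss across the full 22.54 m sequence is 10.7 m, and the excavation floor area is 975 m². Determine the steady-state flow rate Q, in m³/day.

0.00394

Flow is perpendicular to layering, so the layers act in series and the equivalent K is the thickness-weighted harmonic mean.
Total thickness L = 4.34 + 6.30 + 11.9 = 22.54 m.
Σ(b_i/K_i) = 4.34/6.32 + 6.30/2.38e-06 + 11.9/1.01 = 2.647e+06 d.
K_eq = L / Σ(b_i/K_i) = 22.54 / 2.647e+06 = 8.515e-06 m/day.
Q = K_eq · A · (Δh/L) = 8.515e-06 × 975 × (10.7/22.54) = 0.003941 m³/day.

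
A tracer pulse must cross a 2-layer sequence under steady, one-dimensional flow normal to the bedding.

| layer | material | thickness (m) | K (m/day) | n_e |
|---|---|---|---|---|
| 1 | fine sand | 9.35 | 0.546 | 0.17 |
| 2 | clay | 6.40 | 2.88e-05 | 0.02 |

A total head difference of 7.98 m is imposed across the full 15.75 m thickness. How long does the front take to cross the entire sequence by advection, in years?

With flow normal to the layers, continuity requires the same specific discharge q through every layer.
Σ(b_i/K_i) = 9.35/0.546 + 6.40/2.88e-05 = 2.222e+05 d.
q = Δh / Σ(b_i/K_i) = 7.98 / 2.222e+05 = 3.591e-05 m/day.
In each layer the seepage velocity is v_i = q/n_i, so the layer transit time is t_i = b_i·n_i / q:
  layer 1 (fine sand): t_1 = 9.35 × 0.17 / 3.591e-05 = 44267 d
  layer 2 (clay): t_2 = 6.40 × 0.02 / 3.591e-05 = 3565 d
Total t = Σ t_i = 47832 days = 131.0 years.

131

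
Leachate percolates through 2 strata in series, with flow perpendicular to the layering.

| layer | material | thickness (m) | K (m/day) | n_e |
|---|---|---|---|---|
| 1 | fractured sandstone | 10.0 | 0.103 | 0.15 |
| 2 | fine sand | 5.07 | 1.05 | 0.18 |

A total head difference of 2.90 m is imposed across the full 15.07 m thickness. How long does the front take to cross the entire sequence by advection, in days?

With flow normal to the layers, continuity requires the same specific discharge q through every layer.
Σ(b_i/K_i) = 10.0/0.103 + 5.07/1.05 = 101.9 d.
q = Δh / Σ(b_i/K_i) = 2.90 / 101.9 = 0.02845 m/day.
In each layer the seepage velocity is v_i = q/n_i, so the layer transit time is t_i = b_i·n_i / q:
  layer 1 (fractured sandstone): t_1 = 10.0 × 0.15 / 0.02845 = 52.72 d
  layer 2 (fine sand): t_2 = 5.07 × 0.18 / 0.02845 = 32.07 d
Total t = Σ t_i = 84.79 days.

84.8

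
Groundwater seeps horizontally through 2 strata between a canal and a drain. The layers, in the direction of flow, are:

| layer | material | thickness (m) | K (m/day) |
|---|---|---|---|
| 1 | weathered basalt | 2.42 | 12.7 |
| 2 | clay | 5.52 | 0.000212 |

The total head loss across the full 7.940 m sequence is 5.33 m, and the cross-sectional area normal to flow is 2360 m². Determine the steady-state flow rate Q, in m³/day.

0.483

Flow is perpendicular to layering, so the layers act in series and the equivalent K is the thickness-weighted harmonic mean.
Total thickness L = 2.42 + 5.52 = 7.940 m.
Σ(b_i/K_i) = 2.42/12.7 + 5.52/0.000212 = 26038 d.
K_eq = L / Σ(b_i/K_i) = 7.940 / 26038 = 0.0003049 m/day.
Q = K_eq · A · (Δh/L) = 0.0003049 × 2360 × (5.33/7.940) = 0.4831 m³/day.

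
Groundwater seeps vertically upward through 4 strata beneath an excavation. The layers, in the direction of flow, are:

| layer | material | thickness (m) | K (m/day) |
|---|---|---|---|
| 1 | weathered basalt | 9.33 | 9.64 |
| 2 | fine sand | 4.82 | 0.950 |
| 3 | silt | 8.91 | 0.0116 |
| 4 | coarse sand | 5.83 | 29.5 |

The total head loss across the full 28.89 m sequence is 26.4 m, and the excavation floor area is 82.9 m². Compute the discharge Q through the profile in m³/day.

Flow is perpendicular to layering, so the layers act in series and the equivalent K is the thickness-weighted harmonic mean.
Total thickness L = 9.33 + 4.82 + 8.91 + 5.83 = 28.89 m.
Σ(b_i/K_i) = 9.33/9.64 + 4.82/0.950 + 8.91/0.0116 + 5.83/29.5 = 774.3 d.
K_eq = L / Σ(b_i/K_i) = 28.89 / 774.3 = 0.03731 m/day.
Q = K_eq · A · (Δh/L) = 0.03731 × 82.9 × (26.4/28.89) = 2.826 m³/day.

2.83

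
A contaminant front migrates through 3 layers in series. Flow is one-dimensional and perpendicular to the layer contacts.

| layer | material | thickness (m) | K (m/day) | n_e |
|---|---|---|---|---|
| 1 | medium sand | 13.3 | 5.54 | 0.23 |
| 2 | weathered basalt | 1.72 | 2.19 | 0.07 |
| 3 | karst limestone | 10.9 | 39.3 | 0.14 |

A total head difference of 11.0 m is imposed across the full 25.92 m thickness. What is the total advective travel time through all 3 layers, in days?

With flow normal to the layers, continuity requires the same specific discharge q through every layer.
Σ(b_i/K_i) = 13.3/5.54 + 1.72/2.19 + 10.9/39.3 = 3.463 d.
q = Δh / Σ(b_i/K_i) = 11.0 / 3.463 = 3.176 m/day.
In each layer the seepage velocity is v_i = q/n_i, so the layer transit time is t_i = b_i·n_i / q:
  layer 1 (medium sand): t_1 = 13.3 × 0.23 / 3.176 = 0.9632 d
  layer 2 (weathered basalt): t_2 = 1.72 × 0.07 / 3.176 = 0.03791 d
  layer 3 (karst limestone): t_3 = 10.9 × 0.14 / 3.176 = 0.4805 d
Total t = Σ t_i = 1.482 days.

1.48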